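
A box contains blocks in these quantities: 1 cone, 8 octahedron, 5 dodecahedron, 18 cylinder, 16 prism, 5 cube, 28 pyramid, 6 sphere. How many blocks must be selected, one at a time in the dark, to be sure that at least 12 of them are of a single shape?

59

By pigeonhole, put each drawn block into a box by shape. The largest draw with every box below 12 takes min(count, 11) from each shape; shapes with fewer than 11 contribute all they have.
Σ min(cᵢ, 11) = 1 + 8 + 5 + 11 + 11 + 5 + 11 + 6 = 58.
Draw number 58 + 1 = 59 must push one box to 12.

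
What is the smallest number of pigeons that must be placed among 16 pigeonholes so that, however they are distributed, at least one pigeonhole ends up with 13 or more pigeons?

With 192 pigeons one could put exactly 12 in each of the 16 pigeonholes, and no pigeonhole would reach 13.
By pigeonhole, one more pigeon must land in a pigeonhole that already has 12, giving it 13.
So 16 × 12 + 1 = 193 pigeons are required.

193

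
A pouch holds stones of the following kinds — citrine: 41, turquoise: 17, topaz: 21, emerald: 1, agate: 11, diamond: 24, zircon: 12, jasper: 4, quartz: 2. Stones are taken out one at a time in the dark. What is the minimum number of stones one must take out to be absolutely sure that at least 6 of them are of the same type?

The 9 types are the holes; the stones drawn are the pigeons.
To avoid 6 of any one type, the worst case takes at most 5 of each type, or every stone of a type that has fewer than 5.
That gives 5 + 5 + 5 + 1 + 5 + 5 + 5 + 4 + 2 = 37 stones with no type reaching 6.
The next stone forces some type to 6, so 37 + 1 = 38.

38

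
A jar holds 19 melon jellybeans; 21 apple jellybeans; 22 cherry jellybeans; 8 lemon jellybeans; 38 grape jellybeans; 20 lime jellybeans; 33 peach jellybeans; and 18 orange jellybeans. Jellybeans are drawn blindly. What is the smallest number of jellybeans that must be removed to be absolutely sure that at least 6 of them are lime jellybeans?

In the worst case for collecting lime jellybeans, every non-lime jellybean comes out first.
There are 19 + 21 + 22 + 8 + 38 + 33 + 18 = 159 non-lime jellybeans altogether.
After those, each further jellybean must be lime, so 159 + 6 = 165 draws guarantee 6 lime jellybeans.

165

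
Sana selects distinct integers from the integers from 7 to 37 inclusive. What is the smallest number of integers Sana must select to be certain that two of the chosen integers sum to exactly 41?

18

Group the elements by complementary pair {x, 41−x}: {7,34}, {8,33}, {9,32}, …, giving 14 two-element pairs and 3 integers whose partner 41−x falls outside [7,37].
Treating each of those 17 groups as a pigeonhole, one can pick one integer per group — 17 integers — with no two summing to 41.
The 18th integer lands in an occupied pair, forcing a sum of 41.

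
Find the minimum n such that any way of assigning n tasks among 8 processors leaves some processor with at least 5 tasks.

With 32 tasks one could put exactly 4 in each of the 8 processors, and no processor would reach 5.
One more task must land in a processor that already has 4, giving it 5.
So 8 × 4 + 1 = 33 tasks are required.

33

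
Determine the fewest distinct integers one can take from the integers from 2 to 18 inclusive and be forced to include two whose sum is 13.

Group the elements by complementary pair {x, 13−x}: {2,11}, {3,10}, {4,9}, …, giving 5 two-element pairs and 7 integers whose partner 13−x falls outside [2,18].
Treating each of those 12 groups as a pigeonhole, one can pick one integer per group — 12 integers — with no two summing to 13.
The 13th integer lands in an occupied pair, forcing a sum of 13.

13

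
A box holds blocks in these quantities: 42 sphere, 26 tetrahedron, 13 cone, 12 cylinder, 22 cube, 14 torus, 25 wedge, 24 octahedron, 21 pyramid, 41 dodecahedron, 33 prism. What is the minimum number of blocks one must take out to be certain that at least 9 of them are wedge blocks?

In the worst case for collecting wedge blocks, every non-wedge block comes out first.
There are 42 + 26 + 13 + 12 + 22 + 14 + 24 + 21 + 41 + 33 = 248 non-wedge blocks altogether.
After those, each further block must be wedge, so 248 + 9 = 257 draws guarantee 9 wedge blocks.

257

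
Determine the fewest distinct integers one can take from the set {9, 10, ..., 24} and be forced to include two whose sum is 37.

11

Two chosen integers sum to 37 exactly when both halves of some pair {x, 37−x} with 13 ≤ x ≤ 37−x ≤ 24 are chosen — 6 such pairs.
The remaining 4 elements (those with no distinct partner in range) can never complete a 37-sum, so the worst case takes all of them and one from each pair: 4 + 6 = 10.
The 11th integer has to be the second member of some pair, so 10 + 1 = 11.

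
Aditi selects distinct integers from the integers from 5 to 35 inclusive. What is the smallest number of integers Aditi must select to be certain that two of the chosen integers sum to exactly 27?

A set avoiding the sum 27 can contain at most one of each pair {x, 27−x}, plus the 13 elements whose complement lies outside the range.
The integers 14, …, 35 (22 of them) are such a set: any two sum to at least 14+15 = 29 > 27.
Pigeonhole: any 23rd integer completes one of the 9 pairs, so 23 choices force a sum of 27.

23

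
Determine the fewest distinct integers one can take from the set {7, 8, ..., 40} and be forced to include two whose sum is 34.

Two chosen integers sum to 34 exactly when both halves of some pair {x, 34−x} with 7 ≤ x ≤ 34−x ≤ 27 are chosen — 10 such pairs.
The remaining 14 elements (those with no distinct partner in range) can never complete a 34-sum, so the worst case takes all of them and one from each pair: 14 + 10 = 24.
By the pigeonhole principle, the 25th integer has to be the second member of some pair, so 24 + 1 = 25.

25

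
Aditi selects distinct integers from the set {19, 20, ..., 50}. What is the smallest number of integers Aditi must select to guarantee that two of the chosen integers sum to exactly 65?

19

Two chosen integers sum to 65 exactly when both halves of some pair {x, 65−x} with 19 ≤ x ≤ 65−x ≤ 46 are chosen — 14 such pairs.
The remaining 4 elements (those with no distinct partner in range) can never complete a 65-sum, so the worst case takes all of them and one from each pair: 4 + 14 = 18.
The 19th integer has to be the second member of some pair, so 18 + 1 = 19.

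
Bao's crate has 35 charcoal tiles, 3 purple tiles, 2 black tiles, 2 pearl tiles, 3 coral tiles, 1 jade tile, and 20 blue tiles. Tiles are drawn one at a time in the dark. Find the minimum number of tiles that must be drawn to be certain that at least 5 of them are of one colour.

Pigeonhole: put each drawn tile into a box by colour. The largest draw with every box below 5 takes min(count, 4) from each colour; colours with fewer than 4 contribute all they have.
Σ min(cᵢ, 4) = 4 + 3 + 2 + 2 + 3 + 1 + 4 = 19.
Draw number 19 + 1 = 20 must push one box to 5.

20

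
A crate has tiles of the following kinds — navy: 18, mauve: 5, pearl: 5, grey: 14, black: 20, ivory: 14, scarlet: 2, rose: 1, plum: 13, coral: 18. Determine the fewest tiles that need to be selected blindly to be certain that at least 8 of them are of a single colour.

56

By the pigeonhole principle, the 10 colours are the holes; the tiles drawn are the pigeons.
To avoid 8 of any one colour, the worst case takes at most 7 of each colour, or every tile of a colour that has fewer than 7.
That gives 7 + 5 + 5 + 7 + 7 + 7 + 2 + 1 + 7 + 7 = 55 tiles with no colour reaching 8.
The next tile forces some colour to 8, so 55 + 1 = 56.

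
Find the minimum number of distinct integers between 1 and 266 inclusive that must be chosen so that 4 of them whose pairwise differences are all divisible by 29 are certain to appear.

88

Integers whose pairwise differences are multiples of 29 are exactly those sharing a remainder mod 29. The 29 residue classes mod 29 are the pigeonholes.
With 87 integers one could put 3 in each residue class and have no class reach 4.
The 88th integer pushes some class to 4, so 29·3 + 1 = 88.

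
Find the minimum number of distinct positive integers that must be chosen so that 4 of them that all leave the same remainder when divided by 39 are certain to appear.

By the pigeonhole principle, the 39 residue classes mod 39 are the pigeonholes.
With 117 integers one could put 3 in each residue class and have no class reach 4.
The 118th integer pushes some class to 4, so 39·3 + 1 = 118.

118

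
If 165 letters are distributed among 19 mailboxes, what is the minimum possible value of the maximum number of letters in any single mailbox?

9

The 19 mailboxes are the holes and the 165 letters are the pigeons.
If every mailbox held at most 8 letters, the total would be at most 19 × 8 = 152, which is less than 165.
So some mailbox holds at least ⌈165/19⌉ = 9 letters.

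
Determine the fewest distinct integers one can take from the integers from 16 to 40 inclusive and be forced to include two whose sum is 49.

17

Group the elements by complementary pair {x, 49−x}: {16,33}, {17,32}, {18,31}, …, giving 9 two-element pairs and 7 integers whose partner 49−x falls outside [16,40].
Treating each of those 16 groups as a pigeonhole, one can pick one integer per group — 16 integers — with no two summing to 49.
The 17th integer lands in an occupied pair, forcing a sum of 49.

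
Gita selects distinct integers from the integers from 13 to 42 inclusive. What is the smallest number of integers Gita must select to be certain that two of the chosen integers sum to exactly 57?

17

Group the elements by complementary pair {x, 57−x}: {15,42}, {16,41}, {17,40}, …, giving 14 two-element pairs and 2 integers whose partner 57−x falls outside [13,42].
Treating each of those 16 groups as a pigeonhole, one can pick one integer per group — 16 integers — with no two summing to 57.
The 17th integer lands in an occupied pair, forcing a sum of 57.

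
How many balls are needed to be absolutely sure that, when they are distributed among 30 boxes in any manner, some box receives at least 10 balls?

With 270 balls one could put exactly 9 in each of the 30 boxes, and no box would reach 10.
One more ball must land in a box that already has 9, giving it 10.
So 30 × 9 + 1 = 271 balls are required.

271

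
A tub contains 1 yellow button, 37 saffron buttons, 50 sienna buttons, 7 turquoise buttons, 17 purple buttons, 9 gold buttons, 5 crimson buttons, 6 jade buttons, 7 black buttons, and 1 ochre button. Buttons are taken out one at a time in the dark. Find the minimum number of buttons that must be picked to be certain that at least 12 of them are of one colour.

70

By pigeonhole, the 10 colours are the holes; the buttons drawn are the pigeons.
To avoid 12 of any one colour, the worst case takes at most 11 of each colour, or every button of a colour that has fewer than 11.
That gives 1 + 11 + 11 + 7 + 11 + 9 + 5 + 6 + 7 + 1 = 69 buttons with no colour reaching 12.
The next button forces some colour to 12, so 69 + 1 = 70.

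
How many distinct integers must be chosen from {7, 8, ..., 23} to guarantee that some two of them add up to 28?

A set avoiding the sum 28 can contain at most one of each pair {x, 28−x}, plus the 3 elements whose complement lies outside the range or equal to its own complement.
The integers 14, …, 23 (10 of them) are such a set: any two sum to at least 14+15 = 29 > 28.
Pigeonhole: any 11th integer completes one of the 7 pairs, so 11 choices force a sum of 28.

11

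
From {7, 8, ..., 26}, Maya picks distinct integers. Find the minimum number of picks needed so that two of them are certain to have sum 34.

12

A set avoiding the sum 34 can contain at most one of each pair {x, 34−x}, plus the 2 elements whose complement lies outside the range or equal to its own complement.
The integers 7, …, 17 (11 of them) are such a set: any two sum to at least 7+8 = 15 and at most 16+17 = 33 < 34.
By the pigeonhole principle, any 12th integer completes one of the 9 pairs, so 12 choices force a sum of 34.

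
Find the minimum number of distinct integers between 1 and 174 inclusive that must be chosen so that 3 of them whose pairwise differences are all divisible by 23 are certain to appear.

47

Integers whose pairwise differences are multiples of 23 are exactly those sharing a remainder mod 23. Pigeonhole: the 23 residue classes mod 23 are the pigeonholes.
With 46 integers one could put 2 in each residue class and have no class reach 3.
The 47th integer pushes some class to 3, so 23·2 + 1 = 47.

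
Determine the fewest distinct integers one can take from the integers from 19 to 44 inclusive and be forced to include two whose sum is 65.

15

Group the elements by complementary pair {x, 65−x}: {21,44}, {22,43}, {23,42}, …, giving 12 two-element pairs and 2 integers whose partner 65−x falls outside [19,44].
Pigeonhole: treating each of those 14 groups as a pigeonhole, one can pick one integer per group — 14 integers — with no two summing to 65.
The 15th integer lands in an occupied pair, forcing a sum of 65.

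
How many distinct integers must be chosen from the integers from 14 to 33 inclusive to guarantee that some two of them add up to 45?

Group the elements by complementary pair {x, 45−x}: {14,31}, {15,30}, {16,29}, …, giving 9 two-element pairs and 2 integers whose partner 45−x falls outside [14,33].
Treating each of those 11 groups as a pigeonhole, one can pick one integer per group — 11 integers — with no two summing to 45.
The 12th integer lands in an occupied pair, forcing a sum of 45.

12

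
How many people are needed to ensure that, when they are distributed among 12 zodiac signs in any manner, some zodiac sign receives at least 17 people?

With 192 people one could put exactly 16 in each of the 12 zodiac signs, and no zodiac sign would reach 17.
One more person must land in a zodiac sign that already has 16, giving it 17.
So 12 × 16 + 1 = 193 people are required.

193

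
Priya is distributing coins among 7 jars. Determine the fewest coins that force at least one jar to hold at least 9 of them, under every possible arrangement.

57

With 56 coins one could put exactly 8 in each of the 7 jars, and no jar would reach 9.
One more coin must land in a jar that already has 8, giving it 9.
So 7 × 8 + 1 = 57 coins are required.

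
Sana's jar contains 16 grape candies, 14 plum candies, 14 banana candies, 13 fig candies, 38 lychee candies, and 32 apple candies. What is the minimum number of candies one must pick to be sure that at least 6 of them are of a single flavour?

31

An adversary could hand out at most 5 candies per flavour: 5 + 5 + 5 + 5 + 5 + 5 = 30 candies and still no flavour has 6.
One more candy lands in a flavour already at 5, so 31 draws are enough and 30 are not.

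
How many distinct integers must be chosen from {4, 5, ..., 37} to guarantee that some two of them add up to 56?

26

A set avoiding the sum 56 can contain at most one of each pair {x, 56−x}, plus the 16 elements whose complement lies outside the range or equal to its own complement.
The integers 4, …, 28 (25 of them) are such a set: any two sum to at least 4+5 = 9 and at most 27+28 = 55 < 56.
Any 26th integer completes one of the 9 pairs, so 26 choices force a sum of 56.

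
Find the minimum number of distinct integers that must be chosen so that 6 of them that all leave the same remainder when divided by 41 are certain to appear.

By the pigeonhole principle, the 41 residue classes mod 41 are the pigeonholes.
With 205 integers one could put 5 in each residue class and have no class reach 6.
The 206th integer pushes some class to 6, so 41·5 + 1 = 206.

206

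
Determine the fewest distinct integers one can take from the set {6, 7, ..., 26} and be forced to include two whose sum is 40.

Group the elements by complementary pair {x, 40−x}: {14,26}, {15,25}, {16,24}, …, giving 6 two-element pairs, the single value 20 (it cannot pair with itself since the integers are distinct), and 8 integers whose partner 40−x falls outside [6,26].
Pigeonhole: treating each of those 15 groups as a pigeonhole, one can pick one integer per group — 15 integers — with no two summing to 40.
The 16th integer lands in an occupied pair, forcing a sum of 40.

16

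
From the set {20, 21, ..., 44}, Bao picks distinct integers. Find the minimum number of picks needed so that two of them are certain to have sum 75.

Group the elements by complementary pair {x, 75−x}: {31,44}, {32,43}, {33,42}, …, giving 7 two-element pairs and 11 integers whose partner 75−x falls outside [20,44].
Treating each of those 18 groups as a pigeonhole, one can pick one integer per group — 18 integers — with no two summing to 75.
The 19th integer lands in an occupied pair, forcing a sum of 75.

19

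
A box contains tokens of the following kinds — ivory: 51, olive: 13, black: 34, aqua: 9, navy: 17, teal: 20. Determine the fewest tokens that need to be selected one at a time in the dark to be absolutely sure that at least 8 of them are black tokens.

118

In the worst case for collecting black tokens, every non-black token comes out first.
There are 51 + 13 + 9 + 17 + 20 = 110 non-black tokens altogether.
After those, each further token must be black, so 110 + 8 = 118 draws guarantee 8 black tokens.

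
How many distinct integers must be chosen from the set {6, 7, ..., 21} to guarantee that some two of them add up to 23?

A set avoiding the sum 23 can contain at most one of each pair {x, 23−x}, plus the 4 elements whose complement lies outside the range.
The integers 12, …, 21 (10 of them) are such a set: any two sum to at least 12+13 = 25 > 23.
Any 11th integer completes one of the 6 pairs, so 11 choices force a sum of 23.

11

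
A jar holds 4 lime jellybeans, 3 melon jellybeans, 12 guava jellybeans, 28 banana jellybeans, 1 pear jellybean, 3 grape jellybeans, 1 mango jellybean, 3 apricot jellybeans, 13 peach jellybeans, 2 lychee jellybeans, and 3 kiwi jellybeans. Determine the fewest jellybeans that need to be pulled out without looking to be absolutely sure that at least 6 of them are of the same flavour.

36

By the pigeonhole principle, put each drawn jellybean into a box by flavour. The largest draw with every box below 6 takes min(count, 5) from each flavour; flavours with fewer than 5 contribute all they have.
Σ min(cᵢ, 5) = 4 + 3 + 5 + 5 + 1 + 3 + 1 + 3 + 5 + 2 + 3 = 35.
Draw number 35 + 1 = 36 must push one box to 6.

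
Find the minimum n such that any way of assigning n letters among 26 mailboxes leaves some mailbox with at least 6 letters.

With 130 letters one could put exactly 5 in each of the 26 mailboxes, and no mailbox would reach 6.
Pigeonhole: one more letter must land in a mailbox that already has 5, giving it 6.
So 26 × 5 + 1 = 131 letters are required.

131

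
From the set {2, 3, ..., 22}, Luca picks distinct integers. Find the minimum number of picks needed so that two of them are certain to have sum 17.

15

Group the elements by complementary pair {x, 17−x}: {2,15}, {3,14}, {4,13}, …, giving 7 two-element pairs and 7 integers whose partner 17−x falls outside [2,22].
By the pigeonhole principle, treating each of those 14 groups as a pigeonhole, one can pick one integer per group — 14 integers — with no two summing to 17.
The 15th integer lands in an occupied pair, forcing a sum of 17.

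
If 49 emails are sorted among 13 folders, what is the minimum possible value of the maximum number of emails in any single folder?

Pigeonhole: the 13 folders are the holes and the 49 emails are the pigeons.
If every folder held at most 3 emails, the total would be at most 13 × 3 = 39, which is less than 49.
So some folder holds at least ⌈49/13⌉ = 4 emails.

4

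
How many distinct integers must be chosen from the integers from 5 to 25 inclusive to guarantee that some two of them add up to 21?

16

Group the elements by complementary pair {x, 21−x}: {5,16}, {6,15}, {7,14}, …, giving 6 two-element pairs and 9 integers whose partner 21−x falls outside [5,25].
Treating each of those 15 groups as a pigeonhole, one can pick one integer per group — 15 integers — with no two summing to 21.
The 16th integer lands in an occupied pair, forcing a sum of 21.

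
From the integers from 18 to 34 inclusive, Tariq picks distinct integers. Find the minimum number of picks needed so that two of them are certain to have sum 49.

11

Two chosen integers sum to 49 exactly when both halves of some pair {x, 49−x} with 18 ≤ x ≤ 49−x ≤ 31 are chosen — 7 such pairs.
The remaining 3 elements (those with no distinct partner in range) can never complete a 49-sum, so the worst case takes all of them and one from each pair: 3 + 7 = 10.
By pigeonhole, the 11th integer has to be the second member of some pair, so 10 + 1 = 11.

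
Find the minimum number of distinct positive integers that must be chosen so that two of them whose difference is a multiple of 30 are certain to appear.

31

Integers whose pairwise differences are multiples of 30 are exactly those sharing a remainder mod 30. By the pigeonhole principle, the 30 residue classes mod 30 are the pigeonholes.
With 30 integers one could put 1 in each residue class and have no class reach 2.
The 31st integer pushes some class to 2, so 30·1 + 1 = 31.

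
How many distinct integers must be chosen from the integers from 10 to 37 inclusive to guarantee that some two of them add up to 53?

A set avoiding the sum 53 can contain at most one of each pair {x, 53−x}, plus the 6 elements whose complement lies outside the range.
The integers 10, …, 26 (17 of them) are such a set: any two sum to at least 10+11 = 21 and at most 25+26 = 51 < 53.
Any 18th integer completes one of the 11 pairs, so 18 choices force a sum of 53.

18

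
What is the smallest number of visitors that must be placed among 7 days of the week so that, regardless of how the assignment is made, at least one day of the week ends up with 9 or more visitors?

With 56 visitors one could put exactly 8 in each of the 7 days of the week, and no day of the week would reach 9.
By the pigeonhole principle, one more visitor must land in a day of the week that already has 8, giving it 9.
So 7 × 8 + 1 = 57 visitors are required.

57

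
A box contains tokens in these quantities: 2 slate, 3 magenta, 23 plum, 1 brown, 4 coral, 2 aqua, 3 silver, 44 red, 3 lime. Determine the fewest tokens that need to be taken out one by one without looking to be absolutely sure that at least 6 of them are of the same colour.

Put each drawn token into a box by colour. The largest draw with every box below 6 takes min(count, 5) from each colour; colours with fewer than 5 contribute all they have.
Σ min(cᵢ, 5) = 2 + 3 + 5 + 1 + 4 + 2 + 3 + 5 + 3 = 28.
Draw number 28 + 1 = 29 must push one box to 6.

29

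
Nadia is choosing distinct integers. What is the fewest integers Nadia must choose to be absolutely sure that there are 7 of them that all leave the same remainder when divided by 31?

By pigeonhole, the 31 residue classes mod 31 are the pigeonholes.
With 186 integers one could put 6 in each residue class and have no class reach 7.
The 187th integer pushes some class to 7, so 31·6 + 1 = 187.

187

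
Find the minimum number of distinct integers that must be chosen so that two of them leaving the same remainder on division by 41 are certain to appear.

The 41 residue classes mod 41 are the pigeonholes.
With 41 integers one could put 1 in each residue class and have no class reach 2.
The 42nd integer pushes some class to 2, so 41·1 + 1 = 42.

42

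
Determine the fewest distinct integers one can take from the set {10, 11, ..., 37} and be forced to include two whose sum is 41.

18

A set avoiding the sum 41 can contain at most one of each pair {x, 41−x}, plus the 6 elements whose complement lies outside the range.
The integers 21, …, 37 (17 of them) are such a set: any two sum to at least 21+22 = 43 > 41.
Any 18th integer completes one of the 11 pairs, so 18 choices force a sum of 41.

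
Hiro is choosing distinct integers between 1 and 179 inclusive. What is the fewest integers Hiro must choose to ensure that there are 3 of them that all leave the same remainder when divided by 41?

83

By the pigeonhole principle, the 41 residue classes mod 41 are the pigeonholes.
With 82 integers one could put 2 in each residue class and have no class reach 3.
The 83rd integer pushes some class to 3, so 41·2 + 1 = 83.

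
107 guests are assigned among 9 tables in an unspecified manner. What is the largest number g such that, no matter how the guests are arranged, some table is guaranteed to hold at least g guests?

12

By the pigeonhole principle, the 9 tables are the holes and the 107 guests are the pigeons.
If every table held at most 11 guests, the total would be at most 9 × 11 = 99, which is less than 107.
So some table holds at least ⌈107/9⌉ = 12 guests.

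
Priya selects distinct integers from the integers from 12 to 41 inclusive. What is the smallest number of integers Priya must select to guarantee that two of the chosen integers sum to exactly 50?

Group the elements by complementary pair {x, 50−x}: {12,38}, {13,37}, {14,36}, …, giving 13 two-element pairs; the single value 25 (it cannot pair with itself since the integers are distinct); and 3 integers whose partner 50−x falls outside [12,41].
Treating each of those 17 groups as a pigeonhole, one can pick one integer per group — 17 integers — with no two summing to 50.
The 18th integer lands in an occupied pair, forcing a sum of 50.

18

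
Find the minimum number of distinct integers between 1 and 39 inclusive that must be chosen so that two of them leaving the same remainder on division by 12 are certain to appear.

By the pigeonhole principle, the 12 residue classes mod 12 are the pigeonholes.
With 12 integers one could put 1 in each residue class and have no class reach 2.
The 13th integer pushes some class to 2, so 12·1 + 1 = 13.

13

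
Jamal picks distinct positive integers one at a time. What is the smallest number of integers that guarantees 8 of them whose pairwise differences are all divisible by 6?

43

Integers whose pairwise differences are multiples of 6 are exactly those sharing a remainder mod 6. By pigeonhole, the 6 residue classes mod 6 are the pigeonholes.
With 42 integers one could put 7 in each residue class and have no class reach 8.
The 43rd integer pushes some class to 8, so 6·7 + 1 = 43.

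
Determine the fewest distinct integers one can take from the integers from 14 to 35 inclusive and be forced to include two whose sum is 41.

A set avoiding the sum 41 can contain at most one of each pair {x, 41−x}, plus the 8 elements whose complement lies outside the range.
The integers 21, …, 35 (15 of them) are such a set: any two sum to at least 21+22 = 43 > 41.
By the pigeonhole principle, any 16th integer completes one of the 7 pairs, so 16 choices force a sum of 41.

16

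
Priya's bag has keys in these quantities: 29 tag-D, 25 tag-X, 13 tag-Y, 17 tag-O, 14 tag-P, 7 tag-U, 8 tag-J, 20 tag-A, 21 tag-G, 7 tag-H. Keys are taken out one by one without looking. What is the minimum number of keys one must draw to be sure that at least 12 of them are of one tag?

By the pigeonhole principle, the 10 tags are the holes; the keys drawn are the pigeons.
To avoid 12 of any one tag, the worst case takes at most 11 of each tag, or every key of a tag that has fewer than 11.
That gives 11 + 11 + 11 + 11 + 11 + 7 + 8 + 11 + 11 + 7 = 99 keys with no tag reaching 12.
The next key forces some tag to 12, so 99 + 1 = 100.

100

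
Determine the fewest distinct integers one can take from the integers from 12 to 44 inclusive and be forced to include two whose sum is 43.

24

Two chosen integers sum to 43 exactly when both halves of some pair {x, 43−x} with 12 ≤ x ≤ 43−x ≤ 31 are chosen — 10 such pairs.
The remaining 13 elements (those with no distinct partner in range) can never complete a 43-sum, so the worst case takes all of them and one from each pair: 13 + 10 = 23.
Pigeonhole: the 24th integer has to be the second member of some pair, so 23 + 1 = 24.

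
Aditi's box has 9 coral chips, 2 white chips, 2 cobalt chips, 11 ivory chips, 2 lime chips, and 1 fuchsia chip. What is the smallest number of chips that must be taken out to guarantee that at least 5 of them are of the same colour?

The 6 colours are the holes; the chips drawn are the pigeons.
To avoid 5 of any one colour, the worst case takes at most 4 of each colour, or every chip of a colour that has fewer than 4.
That gives 4 + 2 + 2 + 4 + 2 + 1 = 15 chips with no colour reaching 5.
The next chip forces some colour to 5, so 15 + 1 = 16.

16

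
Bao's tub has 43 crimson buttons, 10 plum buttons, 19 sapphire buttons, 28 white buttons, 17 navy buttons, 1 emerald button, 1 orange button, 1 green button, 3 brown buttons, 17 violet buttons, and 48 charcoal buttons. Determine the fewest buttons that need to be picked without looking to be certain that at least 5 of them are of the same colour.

By pigeonhole, put each drawn button into a box by colour. The largest draw with every box below 5 takes min(count, 4) from each colour; colours with fewer than 4 contribute all they have.
Σ min(cᵢ, 4) = 4 + 4 + 4 + 4 + 4 + 1 + 1 + 1 + 3 + 4 + 4 = 34.
Draw number 34 + 1 = 35 must push one box to 5.

35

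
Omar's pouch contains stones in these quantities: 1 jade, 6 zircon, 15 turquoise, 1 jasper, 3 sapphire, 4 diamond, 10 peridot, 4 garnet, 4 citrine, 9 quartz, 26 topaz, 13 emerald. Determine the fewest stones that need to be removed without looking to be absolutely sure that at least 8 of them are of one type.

Pigeonhole: put each drawn stone into a box by type. The largest draw with every box below 8 takes min(count, 7) from each type; types with fewer than 7 contribute all they have.
Σ min(cᵢ, 7) = 1 + 6 + 7 + 1 + 3 + 4 + 7 + 4 + 4 + 7 + 7 + 7 = 58.
Draw number 58 + 1 = 59 must push one box to 8.

59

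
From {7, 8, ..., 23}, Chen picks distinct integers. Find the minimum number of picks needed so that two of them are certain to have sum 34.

A set avoiding the sum 34 can contain at most one of each pair {x, 34−x}, plus the 5 elements whose complement lies outside the range or equal to its own complement.
The integers 7, …, 17 (11 of them) are such a set: any two sum to at least 7+8 = 15 and at most 16+17 = 33 < 34.
Pigeonhole: any 12th integer completes one of the 6 pairs, so 12 choices force a sum of 34.

12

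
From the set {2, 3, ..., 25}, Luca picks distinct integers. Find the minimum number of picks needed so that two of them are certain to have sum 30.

Two chosen integers sum to 30 exactly when both halves of some pair {x, 30−x} with 5 ≤ x ≤ 30−x ≤ 25 are chosen — 10 such pairs.
The remaining 4 elements (those with no distinct partner in range) can never complete a 30-sum, so the worst case takes all of them and one from each pair: 4 + 10 = 14.
The 15th integer has to be the second member of some pair, so 14 + 1 = 15.

15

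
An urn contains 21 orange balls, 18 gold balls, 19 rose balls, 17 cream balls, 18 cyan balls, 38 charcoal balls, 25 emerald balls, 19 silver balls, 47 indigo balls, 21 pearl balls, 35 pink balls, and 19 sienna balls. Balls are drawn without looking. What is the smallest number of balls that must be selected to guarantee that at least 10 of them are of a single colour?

109

An adversary could hand out at most 9 balls per colour: 9 + 9 + 9 + 9 + 9 + 9 + 9 + 9 + 9 + 9 + 9 + 9 = 108 balls and still no colour has 10.
By pigeonhole, one more ball lands in a colour already at 9, so 109 draws are enough and 108 are not.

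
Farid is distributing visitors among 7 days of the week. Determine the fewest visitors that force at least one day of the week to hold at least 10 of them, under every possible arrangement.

64

With 63 visitors one could put exactly 9 in each of the 7 days of the week, and no day of the week would reach 10.
Pigeonhole: one more visitor must land in a day of the week that already has 9, giving it 10.
So 7 × 9 + 1 = 64 visitors are required.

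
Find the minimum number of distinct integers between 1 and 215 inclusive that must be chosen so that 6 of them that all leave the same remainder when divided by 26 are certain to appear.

The 26 residue classes mod 26 are the pigeonholes.
With 130 integers one could put 5 in each residue class and have no class reach 6.
The 131st integer pushes some class to 6, so 26·5 + 1 = 131.

131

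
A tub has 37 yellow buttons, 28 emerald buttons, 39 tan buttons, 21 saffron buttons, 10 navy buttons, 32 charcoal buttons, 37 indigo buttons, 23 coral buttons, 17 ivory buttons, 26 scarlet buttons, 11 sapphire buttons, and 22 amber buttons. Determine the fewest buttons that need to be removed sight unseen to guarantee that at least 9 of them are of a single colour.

97

An adversary could hand out at most 8 buttons per colour: 8 + 8 + 8 + 8 + 8 + 8 + 8 + 8 + 8 + 8 + 8 + 8 = 96 buttons and still no colour has 9.
Pigeonhole: one more button lands in a colour already at 8, so 97 draws are enough and 96 are not.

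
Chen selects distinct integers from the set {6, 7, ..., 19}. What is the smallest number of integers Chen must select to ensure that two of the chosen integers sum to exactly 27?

Group the elements by complementary pair {x, 27−x}: {8,19}, {9,18}, {10,17}, …, giving 6 two-element pairs and 2 integers whose partner 27−x falls outside [6,19].
By pigeonhole, treating each of those 8 groups as a pigeonhole, one can pick one integer per group — 8 integers — with no two summing to 27.
The 9th integer lands in an occupied pair, forcing a sum of 27.

9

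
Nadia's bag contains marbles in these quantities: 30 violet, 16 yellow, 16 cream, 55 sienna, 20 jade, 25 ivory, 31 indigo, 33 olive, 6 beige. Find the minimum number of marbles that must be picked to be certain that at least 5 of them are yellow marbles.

221

In the worst case for collecting yellow marbles, every non-yellow marble comes out first.
There are 30 + 16 + 55 + 20 + 25 + 31 + 33 + 6 = 216 non-yellow marbles altogether.
After those, each further marble must be yellow, so 216 + 5 = 221 draws guarantee 5 yellow marbles.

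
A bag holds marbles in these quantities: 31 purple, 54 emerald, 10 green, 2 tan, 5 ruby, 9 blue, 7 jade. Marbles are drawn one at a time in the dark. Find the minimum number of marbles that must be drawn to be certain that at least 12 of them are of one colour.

56

Put each drawn marble into a box by colour. The largest draw with every box below 12 takes min(count, 11) from each colour; colours with fewer than 11 contribute all they have.
Σ min(cᵢ, 11) = 11 + 11 + 10 + 2 + 5 + 9 + 7 = 55.
Draw number 55 + 1 = 56 must push one box to 12.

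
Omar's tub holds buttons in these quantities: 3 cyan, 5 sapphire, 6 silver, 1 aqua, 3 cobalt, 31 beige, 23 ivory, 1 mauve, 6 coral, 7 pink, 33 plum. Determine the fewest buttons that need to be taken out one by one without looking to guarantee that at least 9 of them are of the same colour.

57

An adversary could hand out at most 8 buttons per colour (8 colours run out sooner): 3 + 5 + 6 + 1 + 3 + 8 + 8 + 1 + 6 + 7 + 8 = 56 buttons and still no colour has 9.
One more button lands in a colour already at 8, so 57 draws are enough and 56 are not.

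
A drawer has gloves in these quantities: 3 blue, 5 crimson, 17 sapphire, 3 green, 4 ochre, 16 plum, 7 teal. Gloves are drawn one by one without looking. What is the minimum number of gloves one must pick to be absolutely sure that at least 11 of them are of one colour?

An adversary could hand out at most 10 gloves per colour (5 colours run out sooner): 3 + 5 + 10 + 3 + 4 + 10 + 7 = 42 gloves and still no colour has 11.
By the pigeonhole principle, one more glove lands in a colour already at 10, so 43 draws are enough and 42 are not.

43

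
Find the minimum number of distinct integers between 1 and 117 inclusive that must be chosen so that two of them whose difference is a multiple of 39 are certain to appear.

Integers whose pairwise differences are multiples of 39 are exactly those sharing a remainder mod 39. By pigeonhole, the 39 residue classes mod 39 are the pigeonholes.
With 39 integers one could put 1 in each residue class and have no class reach 2.
The 40th integer pushes some class to 2, so 39·1 + 1 = 40.

40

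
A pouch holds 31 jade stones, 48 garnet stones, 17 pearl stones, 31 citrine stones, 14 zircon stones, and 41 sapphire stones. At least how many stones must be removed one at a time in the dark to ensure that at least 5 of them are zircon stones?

173

In the worst case for collecting zircon stones, every non-zircon stone comes out first.
There are 31 + 48 + 17 + 31 + 41 = 168 non-zircon stones altogether.
After those, each further stone must be zircon, so 168 + 5 = 173 draws guarantee 5 zircon stones.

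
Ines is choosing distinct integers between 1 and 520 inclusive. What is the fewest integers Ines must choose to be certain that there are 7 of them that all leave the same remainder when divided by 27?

Pigeonhole: the 27 residue classes mod 27 are the pigeonholes.
With 162 integers one could put 6 in each residue class and have no class reach 7.
The 163rd integer pushes some class to 7, so 27·6 + 1 = 163.

163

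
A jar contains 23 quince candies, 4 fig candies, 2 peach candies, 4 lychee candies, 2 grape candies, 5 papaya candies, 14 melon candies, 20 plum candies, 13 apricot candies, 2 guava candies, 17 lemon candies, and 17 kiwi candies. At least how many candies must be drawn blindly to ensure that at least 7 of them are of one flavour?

By pigeonhole, put each drawn candy into a box by flavour. The largest draw with every box below 7 takes min(count, 6) from each flavour; flavours with fewer than 6 contribute all they have.
Σ min(cᵢ, 6) = 6 + 4 + 2 + 4 + 2 + 5 + 6 + 6 + 6 + 2 + 6 + 6 = 55.
Draw number 55 + 1 = 56 must push one box to 7.

56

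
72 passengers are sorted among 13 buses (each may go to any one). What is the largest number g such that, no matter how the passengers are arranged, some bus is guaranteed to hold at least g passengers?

The 13 buses are the holes and the 72 passengers are the pigeons.
If every bus held at most 5 passengers, the total would be at most 13 × 5 = 65, which is less than 72.
So some bus holds at least ⌈72/13⌉ = 6 passengers.

6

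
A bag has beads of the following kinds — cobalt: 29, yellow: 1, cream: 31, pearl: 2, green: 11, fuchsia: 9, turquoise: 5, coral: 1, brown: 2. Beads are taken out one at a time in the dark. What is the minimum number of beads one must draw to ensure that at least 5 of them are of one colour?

27

Put each drawn bead into a box by colour. The largest draw with every box below 5 takes min(count, 4) from each colour; colours with fewer than 4 contribute all they have.
Σ min(cᵢ, 4) = 4 + 1 + 4 + 2 + 4 + 4 + 4 + 1 + 2 = 26.
Draw number 26 + 1 = 27 must push one box to 5.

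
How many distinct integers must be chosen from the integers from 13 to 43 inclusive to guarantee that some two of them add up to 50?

20

Two chosen integers sum to 50 exactly when both halves of some pair {x, 50−x} with 13 ≤ x ≤ 50−x ≤ 37 are chosen — 12 such pairs.
The remaining 7 elements (those with no distinct partner in range) can never complete a 50-sum, so the worst case takes all of them and one from each pair: 7 + 12 = 19.
By pigeonhole, the 20th integer has to be the second member of some pair, so 19 + 1 = 20.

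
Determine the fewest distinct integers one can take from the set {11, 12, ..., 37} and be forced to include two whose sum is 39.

Group the elements by complementary pair {x, 39−x}: {11,28}, {12,27}, {13,26}, …, giving 9 two-element pairs and 9 integers whose partner 39−x falls outside [11,37].
By the pigeonhole principle, treating each of those 18 groups as a pigeonhole, one can pick one integer per group — 18 integers — with no two summing to 39.
The 19th integer lands in an occupied pair, forcing a sum of 39.

19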